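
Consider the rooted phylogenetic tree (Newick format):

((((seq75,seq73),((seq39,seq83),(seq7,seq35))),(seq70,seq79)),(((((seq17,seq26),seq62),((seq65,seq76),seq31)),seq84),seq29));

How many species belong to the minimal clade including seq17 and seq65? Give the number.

The MRCA of seq17 and seq65 is the node subtending (((seq17,seq26),seq62),((seq65,seq76),seq31)).
That clade contains 6 terminal taxa: seq17, seq26, seq31, seq62, seq65, seq76.

6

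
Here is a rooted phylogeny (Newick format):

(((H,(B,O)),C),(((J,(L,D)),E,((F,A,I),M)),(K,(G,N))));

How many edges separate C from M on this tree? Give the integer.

The MRCA of C and M is the root of the tree.
From C up to that node: 2 branches. From M up to the same node: 4 branches. Total: 2 + 4 = 6.

6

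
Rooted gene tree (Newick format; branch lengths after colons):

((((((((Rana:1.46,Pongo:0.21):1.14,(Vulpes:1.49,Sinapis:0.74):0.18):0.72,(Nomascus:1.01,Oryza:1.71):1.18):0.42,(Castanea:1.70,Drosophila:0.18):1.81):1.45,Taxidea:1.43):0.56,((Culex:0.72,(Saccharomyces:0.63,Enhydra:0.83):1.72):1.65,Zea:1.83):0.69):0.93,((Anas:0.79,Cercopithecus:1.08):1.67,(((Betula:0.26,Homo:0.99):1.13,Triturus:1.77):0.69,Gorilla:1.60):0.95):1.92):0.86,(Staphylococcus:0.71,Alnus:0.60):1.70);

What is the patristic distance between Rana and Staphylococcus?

The path runs Rana → … → MRCA → … → Staphylococcus; the MRCA is the root of the tree.
Branch lengths along that path: 1.46 + 1.14 + 0.72 + 0.42 + 1.45 + 0.56 + 0.93 + 0.86 + 1.70 + 0.71 = 9.95.

9.95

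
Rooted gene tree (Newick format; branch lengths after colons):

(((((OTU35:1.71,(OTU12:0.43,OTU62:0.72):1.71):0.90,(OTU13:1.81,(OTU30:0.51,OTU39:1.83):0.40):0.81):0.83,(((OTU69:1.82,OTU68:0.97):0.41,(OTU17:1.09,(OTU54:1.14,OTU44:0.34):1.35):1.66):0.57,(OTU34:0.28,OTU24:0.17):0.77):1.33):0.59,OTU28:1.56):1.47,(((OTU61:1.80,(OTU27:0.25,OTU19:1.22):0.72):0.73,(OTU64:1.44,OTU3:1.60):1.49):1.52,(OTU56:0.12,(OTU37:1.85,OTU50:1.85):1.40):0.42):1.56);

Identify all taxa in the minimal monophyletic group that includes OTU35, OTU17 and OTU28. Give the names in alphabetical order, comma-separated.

Tracing OTU35: it sits inside (OTU35,(OTU12,OTU62)).
Tracing OTU17: it sits inside (OTU17,(OTU54,OTU44)).
Tracing OTU28: it sits inside ((((OTU35,(OTU12,OTU62)),(OTU13,(OTU30,OTU39))),(((OTU69,OTU68),(OTU17,(OTU54,OTU44))),(OTU34,OTU24))),OTU28).
The smallest clade enclosing all 3 is ((((OTU35,(OTU12,OTU62)),(OTU13,(OTU30,OTU39))),(((OTU69,OTU68),(OTU17,(OTU54,OTU44))),(OTU34,OTU24))),OTU28); the answer is its 14 terminal taxa in alphabetical order.

OTU12, OTU13, OTU17, OTU24, OTU28, OTU30, OTU34, OTU35, OTU39, OTU44, OTU54, OTU62, OTU68, OTU69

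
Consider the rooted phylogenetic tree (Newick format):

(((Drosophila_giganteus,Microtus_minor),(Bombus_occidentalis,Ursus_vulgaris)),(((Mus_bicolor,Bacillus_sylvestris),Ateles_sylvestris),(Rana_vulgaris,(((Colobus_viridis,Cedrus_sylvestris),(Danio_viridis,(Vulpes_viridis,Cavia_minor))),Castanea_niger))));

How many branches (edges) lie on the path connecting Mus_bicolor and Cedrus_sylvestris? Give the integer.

The MRCA of Mus_bicolor and Cedrus_sylvestris is the node subtending (((Mus_bicolor,Bacillus_sylvestris),Ateles_sylvestris),(Rana_vulgaris,(((Colobus_viridis,Cedrus_sylvestris),(Danio_viridis,(Vulpes_viridis,Cavia_minor))),Castanea_niger))).
From Mus_bicolor up to that node: 3 branches. From Cedrus_sylvestris up to the same node: 5 branches. Total: 3 + 5 = 8.

8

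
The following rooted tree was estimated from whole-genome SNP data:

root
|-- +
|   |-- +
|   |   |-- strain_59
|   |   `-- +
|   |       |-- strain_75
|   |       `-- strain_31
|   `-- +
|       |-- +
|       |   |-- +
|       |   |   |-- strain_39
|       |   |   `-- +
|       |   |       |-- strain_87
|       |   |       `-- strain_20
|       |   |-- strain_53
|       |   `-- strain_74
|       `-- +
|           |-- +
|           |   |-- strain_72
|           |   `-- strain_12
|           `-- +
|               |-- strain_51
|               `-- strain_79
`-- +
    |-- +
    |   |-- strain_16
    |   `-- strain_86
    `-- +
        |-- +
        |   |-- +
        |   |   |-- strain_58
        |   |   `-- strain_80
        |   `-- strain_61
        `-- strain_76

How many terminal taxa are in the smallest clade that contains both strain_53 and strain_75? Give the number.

The MRCA of strain_53 and strain_75 is the node subtending ((strain_59,(strain_75,strain_31)),(((strain_39,(strain_87,strain_20)),strain_53,strain_74),((strain_72,strain_12),(strain_51,strain_79)))).
That clade contains 12 terminal taxa: strain_12, strain_20, strain_31, strain_39, strain_51, strain_53, strain_59, strain_72, strain_74, strain_75, strain_79, strain_87.

12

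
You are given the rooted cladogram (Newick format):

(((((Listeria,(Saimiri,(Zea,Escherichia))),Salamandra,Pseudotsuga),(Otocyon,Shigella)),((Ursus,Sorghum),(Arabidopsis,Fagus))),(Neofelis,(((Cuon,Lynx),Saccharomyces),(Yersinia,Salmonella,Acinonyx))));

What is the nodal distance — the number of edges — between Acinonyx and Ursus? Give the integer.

The MRCA of Acinonyx and Ursus is the root of the tree.
From Acinonyx up to that node: 4 branches. From Ursus up to the same node: 4 branches. Total: 4 + 4 = 8.

8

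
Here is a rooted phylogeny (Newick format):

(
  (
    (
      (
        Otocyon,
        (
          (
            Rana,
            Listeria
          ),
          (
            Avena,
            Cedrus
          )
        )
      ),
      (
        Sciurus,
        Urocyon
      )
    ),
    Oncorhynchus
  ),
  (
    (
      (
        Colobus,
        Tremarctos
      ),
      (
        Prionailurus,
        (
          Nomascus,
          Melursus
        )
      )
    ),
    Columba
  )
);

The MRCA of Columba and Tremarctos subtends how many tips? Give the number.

6

The MRCA of Columba and Tremarctos is the node subtending (((Colobus,Tremarctos),(Prionailurus,(Nomascus,Melursus))),Columba).
That clade contains 6 terminal taxa: Colobus, Columba, Melursus, Nomascus, Prionailurus, Tremarctos.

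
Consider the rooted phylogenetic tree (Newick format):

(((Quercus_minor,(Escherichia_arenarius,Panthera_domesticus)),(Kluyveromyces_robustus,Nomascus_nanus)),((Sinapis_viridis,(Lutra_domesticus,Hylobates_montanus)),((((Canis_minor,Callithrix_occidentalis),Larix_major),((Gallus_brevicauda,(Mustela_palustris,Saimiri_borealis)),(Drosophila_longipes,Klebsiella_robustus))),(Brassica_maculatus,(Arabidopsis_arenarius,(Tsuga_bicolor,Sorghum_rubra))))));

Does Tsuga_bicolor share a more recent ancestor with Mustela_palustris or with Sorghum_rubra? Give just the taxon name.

The MRCA of Tsuga_bicolor and Sorghum_rubra subtends (Tsuga_bicolor,Sorghum_rubra) (2 taxa).
The MRCA of Tsuga_bicolor and Mustela_palustris subtends ((((Canis_minor,Callithrix_occidentalis),Larix_major),((Gallus_brevicauda,(Mustela_palustris,Saimiri_borealis)),(Drosophila_longipes,Klebsiella_robustus))),(Brassica_maculatus,(Arabidopsis_arenarius,(Tsuga_bicolor,Sorghum_rubra)))) (12 taxa).
The first is nested inside the second, so Tsuga_bicolor shares a more recent common ancestor with Sorghum_rubra.

Sorghum_rubra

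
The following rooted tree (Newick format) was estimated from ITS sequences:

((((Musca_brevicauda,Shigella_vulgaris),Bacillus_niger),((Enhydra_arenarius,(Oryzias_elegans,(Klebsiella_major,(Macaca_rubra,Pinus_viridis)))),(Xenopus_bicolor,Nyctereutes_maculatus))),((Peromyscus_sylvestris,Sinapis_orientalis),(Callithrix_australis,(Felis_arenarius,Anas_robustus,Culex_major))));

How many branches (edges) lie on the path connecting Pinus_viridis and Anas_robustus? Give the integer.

The MRCA of Pinus_viridis and Anas_robustus is the root of the tree.
From Pinus_viridis up to that node: 7 branches. From Anas_robustus up to the same node: 4 branches. Total: 7 + 4 = 11.

11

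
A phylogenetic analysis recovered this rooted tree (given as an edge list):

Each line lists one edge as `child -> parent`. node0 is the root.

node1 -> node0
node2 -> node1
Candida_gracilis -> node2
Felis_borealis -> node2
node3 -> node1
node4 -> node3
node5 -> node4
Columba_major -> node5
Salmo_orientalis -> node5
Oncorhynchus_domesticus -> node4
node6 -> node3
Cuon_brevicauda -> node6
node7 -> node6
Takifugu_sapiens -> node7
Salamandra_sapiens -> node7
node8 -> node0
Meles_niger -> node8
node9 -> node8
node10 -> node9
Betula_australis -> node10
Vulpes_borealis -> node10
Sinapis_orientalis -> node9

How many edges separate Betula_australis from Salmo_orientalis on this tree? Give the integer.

9

The MRCA of Betula_australis and Salmo_orientalis is the root of the tree.
From Betula_australis up to that node: 4 branches. From Salmo_orientalis up to the same node: 5 branches. Total: 4 + 5 = 9.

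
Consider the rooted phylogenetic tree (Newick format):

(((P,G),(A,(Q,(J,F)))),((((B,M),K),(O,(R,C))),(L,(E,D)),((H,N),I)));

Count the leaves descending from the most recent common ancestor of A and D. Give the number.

The MRCA of A and D is the root, so the clade is the entire tree.
That clade contains 18 terminal taxa: A, B, C, D, E, F, G, H, I, J, K, L, M, N, O, P, Q, R.

18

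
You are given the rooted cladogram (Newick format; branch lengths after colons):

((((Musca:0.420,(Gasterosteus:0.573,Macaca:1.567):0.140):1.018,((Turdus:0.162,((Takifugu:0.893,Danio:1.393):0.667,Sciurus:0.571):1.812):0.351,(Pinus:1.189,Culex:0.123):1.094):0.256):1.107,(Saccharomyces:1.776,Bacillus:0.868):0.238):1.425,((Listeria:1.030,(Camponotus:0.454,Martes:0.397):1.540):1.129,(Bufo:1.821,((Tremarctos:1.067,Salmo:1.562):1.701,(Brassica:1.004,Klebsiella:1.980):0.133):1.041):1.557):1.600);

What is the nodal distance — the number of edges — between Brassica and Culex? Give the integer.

10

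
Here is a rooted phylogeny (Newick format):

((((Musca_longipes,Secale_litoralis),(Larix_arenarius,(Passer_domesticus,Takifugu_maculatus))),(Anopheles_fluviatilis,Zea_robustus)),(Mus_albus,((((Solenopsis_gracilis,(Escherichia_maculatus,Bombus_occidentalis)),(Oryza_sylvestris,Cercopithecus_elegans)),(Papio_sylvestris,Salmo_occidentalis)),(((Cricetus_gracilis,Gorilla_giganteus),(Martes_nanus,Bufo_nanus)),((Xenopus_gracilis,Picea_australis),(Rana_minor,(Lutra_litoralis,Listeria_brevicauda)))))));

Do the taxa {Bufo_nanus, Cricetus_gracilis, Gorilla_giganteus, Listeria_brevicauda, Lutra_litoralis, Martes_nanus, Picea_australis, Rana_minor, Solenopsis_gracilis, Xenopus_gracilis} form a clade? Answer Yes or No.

The MRCA of the listed taxa subtends ((((Solenopsis_gracilis,(Escherichia_maculatus,Bombus_occidentalis)),(Oryza_sylvestris,Cercopithecus_elegans)),(Papio_sylvestris,Salmo_occidentalis)),(((Cricetus_gracilis,Gorilla_giganteus),(Martes_nanus,Bufo_nanus)),((Xenopus_gracilis,Picea_australis),(Rana_minor,(Lutra_litoralis,Listeria_brevicauda))))).
That clade also contains Bombus_occidentalis, Cercopithecus_elegans, Escherichia_maculatus, Oryza_sylvestris, Papio_sylvestris, Salmo_occidentalis, which are not in the proposed group, so the group is not monophyletic.

No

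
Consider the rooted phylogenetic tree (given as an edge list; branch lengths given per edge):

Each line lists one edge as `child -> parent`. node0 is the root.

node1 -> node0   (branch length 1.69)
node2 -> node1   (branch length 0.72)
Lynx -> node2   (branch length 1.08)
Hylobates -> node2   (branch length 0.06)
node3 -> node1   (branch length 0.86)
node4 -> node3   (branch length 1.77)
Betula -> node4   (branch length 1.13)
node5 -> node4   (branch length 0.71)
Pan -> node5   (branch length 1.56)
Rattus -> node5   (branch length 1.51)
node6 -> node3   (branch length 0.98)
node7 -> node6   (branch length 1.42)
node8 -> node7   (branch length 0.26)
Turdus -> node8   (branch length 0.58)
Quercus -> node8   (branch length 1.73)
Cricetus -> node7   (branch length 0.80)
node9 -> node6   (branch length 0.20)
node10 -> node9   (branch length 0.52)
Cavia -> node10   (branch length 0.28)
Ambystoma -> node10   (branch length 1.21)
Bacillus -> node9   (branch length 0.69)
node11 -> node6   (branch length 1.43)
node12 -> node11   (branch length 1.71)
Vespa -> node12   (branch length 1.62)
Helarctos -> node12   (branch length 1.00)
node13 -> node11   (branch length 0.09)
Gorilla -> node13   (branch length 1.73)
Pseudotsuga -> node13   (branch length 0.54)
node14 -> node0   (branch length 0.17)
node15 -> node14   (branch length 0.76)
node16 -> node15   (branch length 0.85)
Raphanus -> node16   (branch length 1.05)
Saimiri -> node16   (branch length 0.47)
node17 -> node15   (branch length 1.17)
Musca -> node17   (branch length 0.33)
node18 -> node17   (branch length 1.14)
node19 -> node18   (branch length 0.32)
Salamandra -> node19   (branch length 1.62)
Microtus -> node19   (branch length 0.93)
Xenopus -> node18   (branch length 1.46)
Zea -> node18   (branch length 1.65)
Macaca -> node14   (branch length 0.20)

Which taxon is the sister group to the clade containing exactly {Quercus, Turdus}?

Cricetus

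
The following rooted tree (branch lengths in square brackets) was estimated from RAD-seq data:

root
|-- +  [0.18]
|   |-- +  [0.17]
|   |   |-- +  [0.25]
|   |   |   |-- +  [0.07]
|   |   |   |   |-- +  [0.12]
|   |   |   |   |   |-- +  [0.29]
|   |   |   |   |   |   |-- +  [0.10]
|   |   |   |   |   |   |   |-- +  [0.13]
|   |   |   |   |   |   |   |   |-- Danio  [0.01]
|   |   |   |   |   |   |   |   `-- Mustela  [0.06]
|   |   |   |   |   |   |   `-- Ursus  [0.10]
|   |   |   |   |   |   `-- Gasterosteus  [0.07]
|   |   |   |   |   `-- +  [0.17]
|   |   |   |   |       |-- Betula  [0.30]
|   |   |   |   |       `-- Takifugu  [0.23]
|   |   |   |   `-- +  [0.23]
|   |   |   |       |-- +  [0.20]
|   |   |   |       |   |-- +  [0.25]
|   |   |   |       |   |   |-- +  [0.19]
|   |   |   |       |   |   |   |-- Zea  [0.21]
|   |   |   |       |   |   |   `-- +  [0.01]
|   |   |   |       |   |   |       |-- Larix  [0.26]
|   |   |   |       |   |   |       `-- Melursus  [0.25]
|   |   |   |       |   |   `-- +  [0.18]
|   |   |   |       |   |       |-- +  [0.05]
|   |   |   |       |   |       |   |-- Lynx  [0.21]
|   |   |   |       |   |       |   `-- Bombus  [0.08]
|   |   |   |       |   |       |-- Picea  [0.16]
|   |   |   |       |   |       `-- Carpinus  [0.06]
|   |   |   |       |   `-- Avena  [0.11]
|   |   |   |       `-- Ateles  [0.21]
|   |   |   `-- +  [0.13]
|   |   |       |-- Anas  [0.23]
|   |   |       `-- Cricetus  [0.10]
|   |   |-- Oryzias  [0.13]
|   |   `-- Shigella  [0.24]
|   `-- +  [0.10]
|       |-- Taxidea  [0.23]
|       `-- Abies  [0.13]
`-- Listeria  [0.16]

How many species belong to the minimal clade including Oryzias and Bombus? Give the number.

The MRCA of Oryzias and Bombus is the node subtending (((((((Danio,Mustela),Ursus),Gasterosteus),(Betula,Takifugu)),((((Zea,(Larix,Melursus)),((Lynx,Bombus),Picea,Carpinus)),Avena),Ateles)),(Anas,Cricetus)),Oryzias,Shigella).
That clade contains 19 terminal taxa: Anas, Ateles, Avena, Betula, Bombus, Carpinus, Cricetus, Danio, Gasterosteus, Larix, Lynx, Melursus, Mustela, Oryzias, Picea, Shigella, Takifugu, Ursus, Zea.

19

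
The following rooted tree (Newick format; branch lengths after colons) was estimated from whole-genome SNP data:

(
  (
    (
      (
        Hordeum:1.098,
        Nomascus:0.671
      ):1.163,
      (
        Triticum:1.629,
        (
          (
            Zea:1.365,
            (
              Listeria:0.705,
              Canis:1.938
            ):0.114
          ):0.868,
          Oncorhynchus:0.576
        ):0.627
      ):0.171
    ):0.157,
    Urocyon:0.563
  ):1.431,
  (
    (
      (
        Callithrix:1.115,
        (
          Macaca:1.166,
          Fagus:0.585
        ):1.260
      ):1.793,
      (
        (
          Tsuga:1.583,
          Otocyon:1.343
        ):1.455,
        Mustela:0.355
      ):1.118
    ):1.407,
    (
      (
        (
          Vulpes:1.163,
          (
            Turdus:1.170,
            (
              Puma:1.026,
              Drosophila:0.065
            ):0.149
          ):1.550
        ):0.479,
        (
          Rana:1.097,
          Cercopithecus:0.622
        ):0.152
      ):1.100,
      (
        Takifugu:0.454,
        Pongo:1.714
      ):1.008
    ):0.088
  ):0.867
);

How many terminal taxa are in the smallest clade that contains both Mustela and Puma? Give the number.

14

The MRCA of Mustela and Puma is the node subtending (((Callithrix,(Macaca,Fagus)),((Tsuga,Otocyon),Mustela)),(((Vulpes,(Turdus,(Puma,Drosophila))),(Rana,Cercopithecus)),(Takifugu,Pongo))).
That clade contains 14 terminal taxa: Callithrix, Cercopithecus, Drosophila, Fagus, Macaca, Mustela, Otocyon, Pongo, Puma, Rana, Takifugu, Tsuga, Turdus, Vulpes.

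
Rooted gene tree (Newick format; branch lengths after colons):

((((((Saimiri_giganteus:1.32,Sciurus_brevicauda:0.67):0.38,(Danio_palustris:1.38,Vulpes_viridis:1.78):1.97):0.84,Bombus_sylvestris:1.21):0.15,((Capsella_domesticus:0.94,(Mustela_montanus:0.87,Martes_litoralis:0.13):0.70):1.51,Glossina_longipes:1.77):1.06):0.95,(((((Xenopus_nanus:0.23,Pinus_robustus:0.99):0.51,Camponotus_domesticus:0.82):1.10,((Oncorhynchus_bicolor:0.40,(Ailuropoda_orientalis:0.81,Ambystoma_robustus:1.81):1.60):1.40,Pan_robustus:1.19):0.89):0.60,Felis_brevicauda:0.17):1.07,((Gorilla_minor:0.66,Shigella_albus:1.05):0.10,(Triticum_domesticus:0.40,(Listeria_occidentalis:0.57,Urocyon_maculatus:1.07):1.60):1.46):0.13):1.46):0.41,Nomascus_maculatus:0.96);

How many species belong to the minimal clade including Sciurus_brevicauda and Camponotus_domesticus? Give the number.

The MRCA of Sciurus_brevicauda and Camponotus_domesticus is the node subtending (((((Saimiri_giganteus,Sciurus_brevicauda),(Danio_palustris,Vulpes_viridis)),Bombus_sylvestris),((Capsella_domesticus,(Mustela_montanus,Martes_litoralis)),Glossina_longipes)),(((((Xenopus_nanus,Pinus_robustus),Camponotus_domesticus),((Oncorhynchus_bicolor,(Ailuropoda_orientalis,Ambystoma_robustus)),Pan_robustus)),Felis_brevicauda),((Gorilla_minor,Shigella_albus),(Triticum_domesticus,(Listeria_occidentalis,Urocyon_maculatus))))).
That clade contains 22 terminal taxa: Ailuropoda_orientalis, Ambystoma_robustus, Bombus_sylvestris, Camponotus_domesticus, Capsella_domesticus, Danio_palustris, Felis_brevicauda, Glossina_longipes, Gorilla_minor, Listeria_occidentalis, Martes_litoralis, Mustela_montanus, Oncorhynchus_bicolor, Pan_robustus, Pinus_robustus, Saimiri_giganteus, Sciurus_brevicauda, Shigella_albus, Triticum_domesticus, Urocyon_maculatus, Vulpes_viridis, Xenopus_nanus.

22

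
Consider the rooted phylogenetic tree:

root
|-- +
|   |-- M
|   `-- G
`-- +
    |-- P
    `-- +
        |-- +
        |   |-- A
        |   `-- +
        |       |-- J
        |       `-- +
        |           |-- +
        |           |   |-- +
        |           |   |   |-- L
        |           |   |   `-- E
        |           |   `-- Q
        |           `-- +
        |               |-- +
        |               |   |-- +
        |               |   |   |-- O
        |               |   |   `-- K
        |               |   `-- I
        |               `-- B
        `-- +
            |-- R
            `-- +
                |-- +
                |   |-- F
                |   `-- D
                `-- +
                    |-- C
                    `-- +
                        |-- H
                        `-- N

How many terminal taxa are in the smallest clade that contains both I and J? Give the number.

8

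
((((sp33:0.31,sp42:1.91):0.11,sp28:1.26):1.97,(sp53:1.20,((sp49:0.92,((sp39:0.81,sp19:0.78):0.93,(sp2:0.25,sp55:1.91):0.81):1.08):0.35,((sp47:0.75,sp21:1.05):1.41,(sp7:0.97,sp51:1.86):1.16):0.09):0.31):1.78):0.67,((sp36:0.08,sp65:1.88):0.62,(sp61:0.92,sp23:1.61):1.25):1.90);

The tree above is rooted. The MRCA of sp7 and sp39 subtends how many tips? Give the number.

9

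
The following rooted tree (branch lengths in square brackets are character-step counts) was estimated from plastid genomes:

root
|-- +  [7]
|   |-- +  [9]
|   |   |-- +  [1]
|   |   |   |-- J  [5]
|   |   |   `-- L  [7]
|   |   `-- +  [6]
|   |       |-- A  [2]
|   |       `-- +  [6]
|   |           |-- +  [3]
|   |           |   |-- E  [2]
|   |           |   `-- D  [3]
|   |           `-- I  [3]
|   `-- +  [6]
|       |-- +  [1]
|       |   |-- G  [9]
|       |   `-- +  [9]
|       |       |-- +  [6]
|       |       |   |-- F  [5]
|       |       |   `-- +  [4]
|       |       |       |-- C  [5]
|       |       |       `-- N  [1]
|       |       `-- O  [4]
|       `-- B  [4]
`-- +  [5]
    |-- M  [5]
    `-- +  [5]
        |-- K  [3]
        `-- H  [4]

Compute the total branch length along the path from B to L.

The path runs B → … → MRCA → … → L; the MRCA is the node subtending (((J,L),(A,((E,D),I))),((G,((F,(C,N)),O)),B)).
Branch lengths along that path: 4 + 6 + 9 + 1 + 7 = 27.

27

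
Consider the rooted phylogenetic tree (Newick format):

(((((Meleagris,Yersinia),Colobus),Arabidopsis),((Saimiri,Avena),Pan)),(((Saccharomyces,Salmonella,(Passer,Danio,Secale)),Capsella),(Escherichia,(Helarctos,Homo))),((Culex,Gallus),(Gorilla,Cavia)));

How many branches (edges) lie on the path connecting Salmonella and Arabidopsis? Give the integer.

The MRCA of Salmonella and Arabidopsis is the root of the tree.
From Salmonella up to that node: 4 branches. From Arabidopsis up to the same node: 3 branches. Total: 4 + 3 = 7.

7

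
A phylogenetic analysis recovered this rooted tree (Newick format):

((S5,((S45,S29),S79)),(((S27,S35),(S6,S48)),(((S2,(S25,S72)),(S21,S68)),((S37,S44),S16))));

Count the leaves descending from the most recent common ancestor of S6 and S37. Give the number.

The MRCA of S6 and S37 is the node subtending (((S27,S35),(S6,S48)),(((S2,(S25,S72)),(S21,S68)),((S37,S44),S16))).
That clade contains 12 terminal taxa: S16, S2, S21, S25, S27, S35, S37, S44, S48, S6, S68, S72.

12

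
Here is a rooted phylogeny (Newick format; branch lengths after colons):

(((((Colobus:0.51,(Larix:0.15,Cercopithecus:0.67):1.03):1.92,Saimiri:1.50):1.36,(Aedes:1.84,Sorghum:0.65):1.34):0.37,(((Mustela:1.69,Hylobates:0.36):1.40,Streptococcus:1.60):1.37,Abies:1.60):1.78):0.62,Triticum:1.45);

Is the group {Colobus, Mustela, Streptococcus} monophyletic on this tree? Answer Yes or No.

No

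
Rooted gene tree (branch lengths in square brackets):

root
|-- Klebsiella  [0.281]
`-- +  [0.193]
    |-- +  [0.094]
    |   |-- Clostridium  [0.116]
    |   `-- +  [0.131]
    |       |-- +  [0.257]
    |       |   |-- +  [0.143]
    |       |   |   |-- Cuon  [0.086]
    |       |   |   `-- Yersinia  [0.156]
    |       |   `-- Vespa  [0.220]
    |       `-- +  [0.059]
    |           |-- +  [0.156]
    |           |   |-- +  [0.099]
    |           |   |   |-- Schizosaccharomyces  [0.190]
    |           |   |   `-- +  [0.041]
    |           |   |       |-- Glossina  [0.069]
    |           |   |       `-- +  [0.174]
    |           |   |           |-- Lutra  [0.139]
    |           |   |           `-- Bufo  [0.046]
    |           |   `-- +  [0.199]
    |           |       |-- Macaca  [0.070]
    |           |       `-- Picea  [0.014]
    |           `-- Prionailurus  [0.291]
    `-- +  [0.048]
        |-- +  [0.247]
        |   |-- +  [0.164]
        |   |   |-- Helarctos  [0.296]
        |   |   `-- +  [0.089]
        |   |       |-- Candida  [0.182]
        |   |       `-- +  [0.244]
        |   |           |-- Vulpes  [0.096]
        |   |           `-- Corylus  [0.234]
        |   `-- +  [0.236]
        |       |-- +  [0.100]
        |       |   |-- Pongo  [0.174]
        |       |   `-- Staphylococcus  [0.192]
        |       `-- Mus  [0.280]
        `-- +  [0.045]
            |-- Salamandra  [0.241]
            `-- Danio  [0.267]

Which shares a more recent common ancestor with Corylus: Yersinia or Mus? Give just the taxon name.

The MRCA of Corylus and Mus subtends ((Helarctos,(Candida,(Vulpes,Corylus))),((Pongo,Staphylococcus),Mus)) (7 taxa).
The MRCA of Corylus and Yersinia subtends ((Clostridium,(((Cuon,Yersinia),Vespa),(((Schizosaccharomyces,(Glossina,(Lutra,Bufo))),(Macaca,Picea)),Prionailurus))),(((Helarctos,(Candida,(Vulpes,Corylus))),((Pongo,Staphylococcus),Mus)),(Salamandra,Danio))) (20 taxa).
The first is nested inside the second, so Corylus shares a more recent common ancestor with Mus.

Mus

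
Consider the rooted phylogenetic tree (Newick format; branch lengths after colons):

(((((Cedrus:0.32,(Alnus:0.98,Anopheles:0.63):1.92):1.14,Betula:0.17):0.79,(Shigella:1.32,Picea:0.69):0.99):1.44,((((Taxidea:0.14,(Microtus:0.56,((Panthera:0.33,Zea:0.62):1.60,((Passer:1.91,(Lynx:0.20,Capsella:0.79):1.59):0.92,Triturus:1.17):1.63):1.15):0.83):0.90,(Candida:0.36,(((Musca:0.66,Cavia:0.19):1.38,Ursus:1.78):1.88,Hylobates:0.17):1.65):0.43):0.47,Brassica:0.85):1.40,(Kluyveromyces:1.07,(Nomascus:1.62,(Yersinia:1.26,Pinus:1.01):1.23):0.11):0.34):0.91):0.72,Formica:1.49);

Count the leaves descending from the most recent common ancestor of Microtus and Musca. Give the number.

13

The MRCA of Microtus and Musca is the node subtending ((Taxidea,(Microtus,((Panthera,Zea),((Passer,(Lynx,Capsella)),Triturus)))),(Candida,(((Musca,Cavia),Ursus),Hylobates))).
That clade contains 13 terminal taxa: Candida, Capsella, Cavia, Hylobates, Lynx, Microtus, Musca, Panthera, Passer, Taxidea, Triturus, Ursus, Zea.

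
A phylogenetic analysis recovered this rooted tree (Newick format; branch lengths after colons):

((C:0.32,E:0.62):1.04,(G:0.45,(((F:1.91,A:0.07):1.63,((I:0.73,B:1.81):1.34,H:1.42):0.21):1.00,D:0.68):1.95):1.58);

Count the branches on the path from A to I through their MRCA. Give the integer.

5

The MRCA of A and I is the node subtending ((F,A),((I,B),H)).
From A up to that node: 2 branches. From I up to the same node: 3 branches. Total: 2 + 3 = 5.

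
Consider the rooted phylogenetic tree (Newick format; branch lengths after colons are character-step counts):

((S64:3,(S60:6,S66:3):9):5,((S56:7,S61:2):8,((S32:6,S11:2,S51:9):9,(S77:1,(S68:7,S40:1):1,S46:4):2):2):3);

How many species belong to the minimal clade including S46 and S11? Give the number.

The MRCA of S46 and S11 is the node subtending ((S32,S11,S51),(S77,(S68,S40),S46)).
That clade contains 7 terminal taxa: S11, S32, S40, S46, S51, S68, S77.

7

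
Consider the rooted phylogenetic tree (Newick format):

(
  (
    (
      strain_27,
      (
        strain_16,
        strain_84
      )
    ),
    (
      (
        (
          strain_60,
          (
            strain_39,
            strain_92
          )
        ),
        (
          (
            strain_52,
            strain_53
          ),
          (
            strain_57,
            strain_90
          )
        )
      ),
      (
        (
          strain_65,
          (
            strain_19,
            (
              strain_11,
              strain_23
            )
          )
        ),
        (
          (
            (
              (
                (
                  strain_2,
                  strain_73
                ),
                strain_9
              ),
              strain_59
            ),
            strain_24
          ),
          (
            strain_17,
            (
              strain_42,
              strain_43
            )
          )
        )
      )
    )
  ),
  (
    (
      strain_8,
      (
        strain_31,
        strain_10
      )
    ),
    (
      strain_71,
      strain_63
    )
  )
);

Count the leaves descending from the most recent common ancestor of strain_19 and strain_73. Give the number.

12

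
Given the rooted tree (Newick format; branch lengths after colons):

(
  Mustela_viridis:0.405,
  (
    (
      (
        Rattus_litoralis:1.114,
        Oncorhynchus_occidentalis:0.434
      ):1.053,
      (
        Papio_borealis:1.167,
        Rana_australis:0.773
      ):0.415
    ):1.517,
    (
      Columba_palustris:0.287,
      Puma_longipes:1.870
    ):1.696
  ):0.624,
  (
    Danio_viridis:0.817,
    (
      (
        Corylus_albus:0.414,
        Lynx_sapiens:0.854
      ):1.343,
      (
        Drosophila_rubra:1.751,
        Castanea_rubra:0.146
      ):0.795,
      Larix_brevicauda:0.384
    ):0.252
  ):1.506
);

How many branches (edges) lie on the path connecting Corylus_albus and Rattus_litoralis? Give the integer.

The MRCA of Corylus_albus and Rattus_litoralis is the root of the tree.
From Corylus_albus up to that node: 4 branches. From Rattus_litoralis up to the same node: 4 branches. Total: 4 + 4 = 8.

8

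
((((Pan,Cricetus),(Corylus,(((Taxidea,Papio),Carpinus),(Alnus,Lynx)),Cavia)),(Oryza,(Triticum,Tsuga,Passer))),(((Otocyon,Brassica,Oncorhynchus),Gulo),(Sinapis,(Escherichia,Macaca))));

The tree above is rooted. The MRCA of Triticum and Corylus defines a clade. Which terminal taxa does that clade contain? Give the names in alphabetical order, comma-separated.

Tracing Triticum: it sits inside (Triticum,Tsuga,Passer).
Tracing Corylus: it sits inside (Corylus,(((Taxidea,Papio),Carpinus),(Alnus,Lynx)),Cavia).
The smallest clade enclosing both is (((Pan,Cricetus),(Corylus,(((Taxidea,Papio),Carpinus),(Alnus,Lynx)),Cavia)),(Oryza,(Triticum,Tsuga,Passer))); the answer is its 13 terminal taxa in alphabetical order.

Alnus, Carpinus, Cavia, Corylus, Cricetus, Lynx, Oryza, Pan, Papio, Passer, Taxidea, Triticum, Tsuga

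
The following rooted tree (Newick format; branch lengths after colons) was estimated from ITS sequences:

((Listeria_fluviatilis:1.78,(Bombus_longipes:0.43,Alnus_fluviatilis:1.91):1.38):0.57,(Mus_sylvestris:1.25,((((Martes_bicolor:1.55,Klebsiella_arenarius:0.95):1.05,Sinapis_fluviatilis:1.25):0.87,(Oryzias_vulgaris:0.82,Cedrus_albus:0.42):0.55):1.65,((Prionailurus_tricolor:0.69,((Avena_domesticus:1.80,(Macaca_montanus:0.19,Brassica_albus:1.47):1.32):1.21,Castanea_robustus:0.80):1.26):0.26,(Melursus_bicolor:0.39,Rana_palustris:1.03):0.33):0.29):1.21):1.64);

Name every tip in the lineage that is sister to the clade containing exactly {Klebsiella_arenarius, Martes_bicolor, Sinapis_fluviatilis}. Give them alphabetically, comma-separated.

Cedrus_albus, Oryzias_vulgaris

The clade containing exactly {Klebsiella_arenarius, Martes_bicolor, Sinapis_fluviatilis} attaches to the tree at the node subtending (((Martes_bicolor,Klebsiella_arenarius),Sinapis_fluviatilis),(Oryzias_vulgaris,Cedrus_albus)).
The other lineage descending from that same node — the sister group — is (Oryzias_vulgaris,Cedrus_albus); its 2 tips in alphabetical order are the answer.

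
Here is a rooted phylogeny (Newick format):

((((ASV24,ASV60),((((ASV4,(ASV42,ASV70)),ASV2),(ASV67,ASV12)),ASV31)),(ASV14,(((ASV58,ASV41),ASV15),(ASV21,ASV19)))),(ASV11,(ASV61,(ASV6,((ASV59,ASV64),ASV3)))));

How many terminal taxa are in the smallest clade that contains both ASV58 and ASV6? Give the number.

21

The MRCA of ASV58 and ASV6 is the root, so the clade is the entire tree.
That clade contains 21 terminal taxa: ASV11, ASV12, ASV14, ASV15, ASV19, ASV2, ASV21, ASV24, ASV3, ASV31, ASV4, ASV41, ASV42, ASV58, ASV59, ASV6, ASV60, ASV61, ASV64, ASV67, ASV70.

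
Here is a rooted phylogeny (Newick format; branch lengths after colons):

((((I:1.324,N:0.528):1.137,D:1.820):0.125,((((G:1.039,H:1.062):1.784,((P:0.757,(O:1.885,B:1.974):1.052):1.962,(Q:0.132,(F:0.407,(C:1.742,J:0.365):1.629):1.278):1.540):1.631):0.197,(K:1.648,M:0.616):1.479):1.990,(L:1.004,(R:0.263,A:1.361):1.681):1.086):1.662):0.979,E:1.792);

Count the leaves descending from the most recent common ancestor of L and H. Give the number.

14

The MRCA of L and H is the node subtending ((((G,H),((P,(O,B)),(Q,(F,(C,J))))),(K,M)),(L,(R,A))).
That clade contains 14 terminal taxa: A, B, C, F, G, H, J, K, L, M, O, P, Q, R.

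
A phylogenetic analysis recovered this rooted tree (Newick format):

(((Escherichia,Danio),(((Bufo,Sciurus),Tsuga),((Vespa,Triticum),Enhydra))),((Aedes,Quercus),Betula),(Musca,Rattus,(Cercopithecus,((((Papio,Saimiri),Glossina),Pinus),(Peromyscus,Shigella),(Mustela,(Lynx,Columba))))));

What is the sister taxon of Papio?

Saimiri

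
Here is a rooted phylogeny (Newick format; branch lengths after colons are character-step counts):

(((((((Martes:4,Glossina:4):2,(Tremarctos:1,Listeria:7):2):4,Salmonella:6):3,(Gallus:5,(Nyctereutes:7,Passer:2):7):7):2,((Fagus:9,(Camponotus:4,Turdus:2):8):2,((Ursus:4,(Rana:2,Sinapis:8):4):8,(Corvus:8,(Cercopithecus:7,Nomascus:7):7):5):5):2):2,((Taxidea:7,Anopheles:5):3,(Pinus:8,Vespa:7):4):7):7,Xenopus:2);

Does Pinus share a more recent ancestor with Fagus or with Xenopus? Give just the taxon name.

The MRCA of Pinus and Fagus subtends ((((((Martes,Glossina),(Tremarctos,Listeria)),Salmonella),(Gallus,(Nyctereutes,Passer))),((Fagus,(Camponotus,Turdus)),((Ursus,(Rana,Sinapis)),(Corvus,(Cercopithecus,Nomascus))))),((Taxidea,Anopheles),(Pinus,Vespa))) (21 taxa).
The MRCA of Pinus and Xenopus is the root, subtending the entire tree (22 taxa).
The first is nested inside the second, so Pinus shares a more recent common ancestor with Fagus.

Fagus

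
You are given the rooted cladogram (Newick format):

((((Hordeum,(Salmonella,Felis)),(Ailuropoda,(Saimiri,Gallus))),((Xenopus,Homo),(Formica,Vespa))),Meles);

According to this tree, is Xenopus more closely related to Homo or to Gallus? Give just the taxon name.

Homo

The MRCA of Xenopus and Homo subtends (Xenopus,Homo) (2 taxa).
The MRCA of Xenopus and Gallus subtends (((Hordeum,(Salmonella,Felis)),(Ailuropoda,(Saimiri,Gallus))),((Xenopus,Homo),(Formica,Vespa))) (10 taxa).
The first is nested inside the second, so Xenopus shares a more recent common ancestor with Homo.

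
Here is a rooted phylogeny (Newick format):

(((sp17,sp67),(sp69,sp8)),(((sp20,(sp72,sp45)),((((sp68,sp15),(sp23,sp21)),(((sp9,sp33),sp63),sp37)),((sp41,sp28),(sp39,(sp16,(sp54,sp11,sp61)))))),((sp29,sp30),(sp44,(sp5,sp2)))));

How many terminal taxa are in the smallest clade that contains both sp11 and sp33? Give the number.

The MRCA of sp11 and sp33 is the node subtending ((((sp68,sp15),(sp23,sp21)),(((sp9,sp33),sp63),sp37)),((sp41,sp28),(sp39,(sp16,(sp54,sp11,sp61))))).
That clade contains 15 terminal taxa: sp11, sp15, sp16, sp21, sp23, sp28, sp33, sp37, sp39, sp41, sp54, sp61, sp63, sp68, sp9.

15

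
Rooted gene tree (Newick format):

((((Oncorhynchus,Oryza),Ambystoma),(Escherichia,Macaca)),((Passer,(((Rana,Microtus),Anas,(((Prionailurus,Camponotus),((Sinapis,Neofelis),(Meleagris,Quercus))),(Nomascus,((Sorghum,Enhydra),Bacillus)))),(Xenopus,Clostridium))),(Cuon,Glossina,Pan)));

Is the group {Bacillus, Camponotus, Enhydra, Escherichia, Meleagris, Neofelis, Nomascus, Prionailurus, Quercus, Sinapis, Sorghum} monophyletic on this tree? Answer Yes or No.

No

The MRCA of the listed taxa is the root, so the smallest clade containing them is the whole tree.
That clade also contains Ambystoma, Anas, Clostridium, Cuon, Glossina, Macaca, Microtus, Oncorhynchus, Oryza, Pan, Passer, Rana, Xenopus, which are not in the proposed group, so the group is not monophyletic.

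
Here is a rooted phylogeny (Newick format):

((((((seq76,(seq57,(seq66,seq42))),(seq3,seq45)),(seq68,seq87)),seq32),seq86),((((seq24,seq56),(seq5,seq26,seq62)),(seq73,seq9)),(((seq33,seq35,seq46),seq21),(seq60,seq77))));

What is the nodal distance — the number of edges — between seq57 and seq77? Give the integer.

11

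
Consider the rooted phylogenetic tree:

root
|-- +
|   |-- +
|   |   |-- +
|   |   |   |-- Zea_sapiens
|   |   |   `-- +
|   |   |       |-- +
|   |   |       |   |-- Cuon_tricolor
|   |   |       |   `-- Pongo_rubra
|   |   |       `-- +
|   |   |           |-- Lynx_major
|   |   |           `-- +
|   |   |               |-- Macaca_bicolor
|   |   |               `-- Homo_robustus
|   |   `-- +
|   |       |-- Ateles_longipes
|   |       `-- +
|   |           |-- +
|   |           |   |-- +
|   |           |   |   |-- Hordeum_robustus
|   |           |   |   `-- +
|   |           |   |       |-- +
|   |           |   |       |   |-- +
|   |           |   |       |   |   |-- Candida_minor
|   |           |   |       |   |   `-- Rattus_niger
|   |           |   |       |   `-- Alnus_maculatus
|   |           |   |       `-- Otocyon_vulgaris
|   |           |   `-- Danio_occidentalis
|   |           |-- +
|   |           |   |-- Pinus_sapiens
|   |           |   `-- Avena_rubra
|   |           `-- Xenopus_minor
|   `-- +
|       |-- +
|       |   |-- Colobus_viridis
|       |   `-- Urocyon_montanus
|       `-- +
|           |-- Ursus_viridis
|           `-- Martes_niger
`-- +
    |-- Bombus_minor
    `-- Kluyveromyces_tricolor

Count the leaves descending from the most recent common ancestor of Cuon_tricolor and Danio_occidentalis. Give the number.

The MRCA of Cuon_tricolor and Danio_occidentalis is the node subtending ((Zea_sapiens,((Cuon_tricolor,Pongo_rubra),(Lynx_major,(Macaca_bicolor,Homo_robustus)))),(Ateles_longipes,(((Hordeum_robustus,(((Candida_minor,Rattus_niger),Alnus_maculatus),Otocyon_vulgaris)),Danio_occidentalis),(Pinus_sapiens,Avena_rubra),Xenopus_minor))).
That clade contains 16 terminal taxa: Alnus_maculatus, Ateles_longipes, Avena_rubra, Candida_minor, Cuon_tricolor, Danio_occidentalis, Homo_robustus, Hordeum_robustus, Lynx_major, Macaca_bicolor, Otocyon_vulgaris, Pinus_sapiens, Pongo_rubra, Rattus_niger, Xenopus_minor, Zea_sapiens.

16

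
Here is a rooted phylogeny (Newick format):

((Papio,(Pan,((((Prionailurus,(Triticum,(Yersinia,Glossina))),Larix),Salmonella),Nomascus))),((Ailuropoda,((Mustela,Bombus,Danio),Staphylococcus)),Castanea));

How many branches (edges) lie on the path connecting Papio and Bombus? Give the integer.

7

The MRCA of Papio and Bombus is the root of the tree.
From Papio up to that node: 2 branches. From Bombus up to the same node: 5 branches. Total: 2 + 5 = 7.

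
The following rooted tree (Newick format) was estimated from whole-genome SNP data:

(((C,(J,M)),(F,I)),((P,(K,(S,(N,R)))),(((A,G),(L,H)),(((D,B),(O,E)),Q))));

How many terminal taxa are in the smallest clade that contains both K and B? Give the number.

14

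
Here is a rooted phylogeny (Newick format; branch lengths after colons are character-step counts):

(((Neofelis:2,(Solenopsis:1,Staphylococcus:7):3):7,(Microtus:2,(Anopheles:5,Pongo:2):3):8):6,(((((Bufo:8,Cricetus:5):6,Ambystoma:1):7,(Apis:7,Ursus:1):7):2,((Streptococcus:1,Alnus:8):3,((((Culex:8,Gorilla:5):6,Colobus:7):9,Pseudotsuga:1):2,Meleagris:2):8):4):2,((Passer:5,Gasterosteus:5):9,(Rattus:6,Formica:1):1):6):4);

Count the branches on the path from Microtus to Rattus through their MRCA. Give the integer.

7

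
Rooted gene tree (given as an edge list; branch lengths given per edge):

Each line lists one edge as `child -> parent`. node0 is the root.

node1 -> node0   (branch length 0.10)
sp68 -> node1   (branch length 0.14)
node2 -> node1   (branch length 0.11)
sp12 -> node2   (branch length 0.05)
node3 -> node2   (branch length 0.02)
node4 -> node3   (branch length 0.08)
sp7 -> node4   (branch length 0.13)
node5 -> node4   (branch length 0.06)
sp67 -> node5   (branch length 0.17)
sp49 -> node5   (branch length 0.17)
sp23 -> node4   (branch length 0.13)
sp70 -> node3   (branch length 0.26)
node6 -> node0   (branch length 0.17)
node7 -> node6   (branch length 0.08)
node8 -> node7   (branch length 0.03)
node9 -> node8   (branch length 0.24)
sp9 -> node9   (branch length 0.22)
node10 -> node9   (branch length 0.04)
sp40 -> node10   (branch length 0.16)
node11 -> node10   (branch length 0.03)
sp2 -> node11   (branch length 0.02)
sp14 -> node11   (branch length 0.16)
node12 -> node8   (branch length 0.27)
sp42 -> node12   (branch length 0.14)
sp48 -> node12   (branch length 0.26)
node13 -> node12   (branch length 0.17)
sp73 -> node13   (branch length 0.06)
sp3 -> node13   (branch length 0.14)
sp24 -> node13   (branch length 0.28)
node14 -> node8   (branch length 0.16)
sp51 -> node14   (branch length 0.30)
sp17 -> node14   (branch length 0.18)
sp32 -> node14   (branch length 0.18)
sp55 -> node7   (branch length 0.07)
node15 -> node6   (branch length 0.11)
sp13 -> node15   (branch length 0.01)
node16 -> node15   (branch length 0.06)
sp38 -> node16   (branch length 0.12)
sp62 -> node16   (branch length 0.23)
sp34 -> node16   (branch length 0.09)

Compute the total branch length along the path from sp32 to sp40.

The path runs sp32 → … → MRCA → … → sp40; the MRCA is the node subtending ((sp9,(sp40,(sp2,sp14))),(sp42,sp48,(sp73,sp3,sp24)),(sp51,sp17,sp32)).
Branch lengths along that path: 0.18 + 0.16 + 0.24 + 0.04 + 0.16 = 0.78.

0.78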